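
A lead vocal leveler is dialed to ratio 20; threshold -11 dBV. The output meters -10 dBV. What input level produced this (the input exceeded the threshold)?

Post-compression overshoot = -10 − (-11) = 1 dB.
Input overshoot = R × output overshoot = 20 dB → input = -11 + 20 = 9 dBV.

9 dBV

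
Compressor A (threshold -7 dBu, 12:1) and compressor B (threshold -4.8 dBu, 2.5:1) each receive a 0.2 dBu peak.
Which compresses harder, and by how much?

A: overshoot 7.2 dB → output overshoot 0.6 dB → GR 6.6 dB.
B: overshoot 5 dB → output overshoot 2 dB → GR 3 dB.
A reduces 3.6 dB more.

A, by 3.6 dB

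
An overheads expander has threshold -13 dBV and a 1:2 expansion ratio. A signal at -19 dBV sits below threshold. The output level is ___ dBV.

Undershoot = (-13) − (-19) = 6 dB.
At 1:2, that expands to 12 dB under threshold.
Output = -13 − 12 = -25 dBV.

-25 dBV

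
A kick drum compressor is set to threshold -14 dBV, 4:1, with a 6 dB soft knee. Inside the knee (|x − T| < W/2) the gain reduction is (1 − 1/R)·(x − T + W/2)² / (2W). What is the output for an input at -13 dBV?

-14 dBV

x − T + W/2 = -13 − (-14) + 3 = 4.
GR = (1 − 1/4) × 4² / 12 = 0.75 × 16 / 12 = 1 dB.
Output = -13 − 1 = -14 dBV.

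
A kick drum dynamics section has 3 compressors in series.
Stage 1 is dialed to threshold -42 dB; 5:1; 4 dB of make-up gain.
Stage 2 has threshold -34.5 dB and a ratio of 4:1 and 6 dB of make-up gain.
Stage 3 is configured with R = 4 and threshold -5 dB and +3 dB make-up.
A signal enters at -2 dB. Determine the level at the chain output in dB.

Stage 1: overshoot 40 dB → 40/5 = 8 dB → -34 dB; +4 dB make-up → -30 dB.
Stage 2: -30 dB is 4.5 dB over -34.5 dB; at 4:1 that becomes 1.125 dB over, giving -33.375 dB; +6 dB make-up → -27.375 dB.
Stage 3: below threshold (-27.375 ≤ -5); passes unchanged; make-up brings it to -24.375 dB.

-24.375 dB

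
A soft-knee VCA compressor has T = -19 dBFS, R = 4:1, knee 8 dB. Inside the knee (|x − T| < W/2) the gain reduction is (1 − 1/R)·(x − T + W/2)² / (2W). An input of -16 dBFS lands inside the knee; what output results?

-18.296875 dBFS

x − T + W/2 = -16 − (-19) + 4 = 7.
GR = (1 − 1/4) × 7² / 16 = 0.75 × 49 / 16 = 2.296875 dB.
Output = -16 − 2.296875 = -18.296875 dBFS.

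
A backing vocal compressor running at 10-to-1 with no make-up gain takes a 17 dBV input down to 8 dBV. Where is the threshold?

Gain reduction = 17 − 8 = 9 dB; output overshoot = GR / (R − 1) = 9 / 9 = 1 dB.
Threshold = output − output overshoot = 8 − 1 = 7 dBV.

7 dBV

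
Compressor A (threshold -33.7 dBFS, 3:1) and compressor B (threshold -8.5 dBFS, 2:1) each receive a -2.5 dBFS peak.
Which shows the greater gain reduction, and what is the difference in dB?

A, by 17.8 dB

A: 31.2 dB over, compressed to 10.4 dB over, so 20.8 dB of GR.
B: 6 dB over, compressed to 3 dB over, so 3 dB of GR.
A reduces 17.8 dB more.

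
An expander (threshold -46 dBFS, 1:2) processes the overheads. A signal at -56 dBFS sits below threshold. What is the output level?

-66 dBFS

Below threshold, a 1:2 expander applies gain = (2−1)×(T − x) of attenuation.
(2−1) × 10 = 10 dB, so output = -56 − 10 = -66 dBFS.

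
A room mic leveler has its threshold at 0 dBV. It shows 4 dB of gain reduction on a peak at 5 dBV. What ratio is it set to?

5:1

Input overshoot = 5 − 0 = 5 dB.
Output overshoot = 5 − 4 = 1 dB.
Ratio = input overshoot / output overshoot = 5 / 1 = 5.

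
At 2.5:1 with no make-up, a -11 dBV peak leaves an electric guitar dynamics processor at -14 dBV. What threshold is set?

-16 dBV

Let T be the threshold. Output overshoot = (input overshoot)/R, so -14 − T = (-11 − T)/2.5.
2.5·(-14 − T) = -11 − T → 1.5·T = -35 − (-11) = -24.
T = -24/1.5 = -16 dBV.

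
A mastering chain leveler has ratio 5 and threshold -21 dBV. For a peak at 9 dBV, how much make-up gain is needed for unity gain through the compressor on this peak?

24 dB

Without make-up, output = threshold + overshoot/5 = -21 + 6 = -15 dBV.
Gap to target: 24 dB.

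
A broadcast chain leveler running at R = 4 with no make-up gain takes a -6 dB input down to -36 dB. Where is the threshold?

Let T be the threshold. Output overshoot = (input overshoot)/R, so -36 − T = (-6 − T)/4.
4·(-36 − T) = -6 − T → 3·T = -144 − (-6) = -138.
T = -138/3 = -46 dB.

-46 dB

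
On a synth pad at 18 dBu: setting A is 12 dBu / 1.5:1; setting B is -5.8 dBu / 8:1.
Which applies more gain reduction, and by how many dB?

A: GR = 6 − 6/1.5 = 2 dB.
B: GR = 23.8 − 23.8/8 = 20.825 dB.
Difference: 18.825 dB in favour of B.

B, by 18.825 dB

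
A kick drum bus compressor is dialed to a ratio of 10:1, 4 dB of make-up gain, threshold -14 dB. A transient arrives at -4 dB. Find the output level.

-9 dB

-4 dB sits 10 dB over threshold.
10:1 compression reduces that to 10/10 = 1 dB over.
Output = -14 + 1 = -13 dB; make-up adds 4 dB, giving -9 dB.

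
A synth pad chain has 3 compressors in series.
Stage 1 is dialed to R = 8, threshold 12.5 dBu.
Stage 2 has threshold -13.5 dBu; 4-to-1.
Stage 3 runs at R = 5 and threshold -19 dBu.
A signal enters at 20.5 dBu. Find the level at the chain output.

Stage 1: overshoot 8 dB → 8/8 = 1 dB → 13.5 dBu.
Stage 2: 27 dB above -13.5 dBu, reduced 4:1 to 6.75 dB above → -6.75 dBu.
Stage 3: -6.75 dBu is 12.25 dB over -19 dBu; at 5:1 that becomes 2.45 dB over, giving -16.55 dBu.

-16.55 dBu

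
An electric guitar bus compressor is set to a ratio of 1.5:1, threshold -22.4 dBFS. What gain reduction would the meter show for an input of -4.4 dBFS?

6 dB

Overshoot = -4.4 − (-22.4) = 18 dB.
A 1.5:1 ratio leaves 12 dB of that excess.
Gain reduction = 18 − 12 = 6 dB.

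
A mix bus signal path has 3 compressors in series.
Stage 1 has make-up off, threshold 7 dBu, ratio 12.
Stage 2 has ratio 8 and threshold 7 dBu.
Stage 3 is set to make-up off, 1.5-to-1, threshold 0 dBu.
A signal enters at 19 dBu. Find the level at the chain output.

4.75 dBu

Stage 1: 19 dBu is 12 dB over 7 dBu; at 12:1 that becomes 1 dB over, giving 8 dBu.
Stage 2: 1 dB above 7 dBu, reduced 8:1 to 0.125 dB above → 7.125 dBu.
Stage 3: 7.125 dBu is 7.125 dB over 0 dBu; at 1.5:1 that becomes 4.75 dB over, giving 4.75 dBu.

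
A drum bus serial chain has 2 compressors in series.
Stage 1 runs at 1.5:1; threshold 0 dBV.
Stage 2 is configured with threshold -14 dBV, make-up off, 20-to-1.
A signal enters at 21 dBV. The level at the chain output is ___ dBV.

-12.6 dBV

Stage 1: overshoot 21 dB → 21/1.5 = 14 dB → 14 dBV.
Stage 2: overshoot 28 dB → 28/20 = 1.4 dB → -12.6 dBV.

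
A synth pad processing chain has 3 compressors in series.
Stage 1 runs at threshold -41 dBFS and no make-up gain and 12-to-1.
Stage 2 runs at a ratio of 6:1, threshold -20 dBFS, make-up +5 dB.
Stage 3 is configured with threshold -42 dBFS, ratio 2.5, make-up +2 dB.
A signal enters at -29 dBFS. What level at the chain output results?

-37.2 dBFS

Stage 1: -29 dBFS is 12 dB over -41 dBFS; at 12:1 that becomes 1 dB over, giving -40 dBFS.
Stage 2: below threshold (-40 ≤ -20); passes unchanged; make-up brings it to -35 dBFS.
Stage 3: -35 dBFS is 7 dB over -42 dBFS; at 2.5:1 that becomes 2.8 dB over, giving -39.2 dBFS; +2 dB make-up → -37.2 dBFS.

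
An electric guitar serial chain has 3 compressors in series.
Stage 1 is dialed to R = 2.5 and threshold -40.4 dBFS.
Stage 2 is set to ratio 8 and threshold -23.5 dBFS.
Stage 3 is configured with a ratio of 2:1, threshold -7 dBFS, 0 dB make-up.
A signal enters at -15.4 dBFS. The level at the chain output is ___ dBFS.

-30.4 dBFS

Stage 1: 25 dB above -40.4 dBFS, reduced 2.5:1 to 10 dB above → -30.4 dBFS.
Stage 2: -30.4 dBFS ≤ -23.5 dBFS, so stage 2 doesn't engage; output -30.4 dBFS.
Stage 3: -30.4 dBFS ≤ -7 dBFS, so stage 3 doesn't engage; output -30.4 dBFS.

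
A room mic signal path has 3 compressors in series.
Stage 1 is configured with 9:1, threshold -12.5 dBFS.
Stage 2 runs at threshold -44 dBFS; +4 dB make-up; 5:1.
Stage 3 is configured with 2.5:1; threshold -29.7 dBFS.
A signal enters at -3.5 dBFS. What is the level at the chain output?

Stage 1: overshoot 9 dB → 9/9 = 1 dB → -11.5 dBFS.
Stage 2: overshoot 32.5 dB → 32.5/5 = 6.5 dB → -37.5 dBFS; +4 dB make-up → -33.5 dBFS.
Stage 3: below threshold (-33.5 ≤ -29.7); passes unchanged; output -33.5 dBFS.

-33.5 dBFS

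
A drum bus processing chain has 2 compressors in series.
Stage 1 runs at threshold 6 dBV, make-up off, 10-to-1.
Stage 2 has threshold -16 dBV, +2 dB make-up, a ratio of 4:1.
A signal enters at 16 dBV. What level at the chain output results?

-8.25 dBV

Stage 1: 10 dB above 6 dBV, reduced 10:1 to 1 dB above → 7 dBV.
Stage 2: 23 dB above -16 dBV, reduced 4:1 to 5.75 dB above → -10.25 dBV; +2 dB make-up → -8.25 dBV.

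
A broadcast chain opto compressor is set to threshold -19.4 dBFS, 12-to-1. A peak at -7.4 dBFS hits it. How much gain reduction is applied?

The signal is 12 dB above threshold.
After 12:1 compression the overshoot becomes 12/12 = 1 dB.
GR = overshoot in − overshoot out = 12 − 1 = 11 dB.

11 dB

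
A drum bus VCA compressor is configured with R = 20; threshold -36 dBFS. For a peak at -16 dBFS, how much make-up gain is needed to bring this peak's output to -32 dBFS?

3 dB

Overshoot 20 dB → 20/20 = 1 dB after compression, so the compressed level is -36 + 1 = -35 dBFS.
Make-up = target − compressed = -32 − (-35) = 3 dB.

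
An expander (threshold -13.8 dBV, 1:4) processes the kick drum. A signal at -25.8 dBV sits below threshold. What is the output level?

-61.8 dBV

Undershoot = (-13.8) − (-25.8) = 12 dB.
At 1:4, that expands to 48 dB under threshold.
Output = -13.8 − 48 = -61.8 dBV.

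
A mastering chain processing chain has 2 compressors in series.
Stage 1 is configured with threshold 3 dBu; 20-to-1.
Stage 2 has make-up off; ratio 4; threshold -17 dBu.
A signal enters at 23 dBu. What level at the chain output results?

Stage 1: 20 dB above 3 dBu, reduced 20:1 to 1 dB above → 4 dBu.
Stage 2: overshoot 21 dB → 21/4 = 5.25 dB → -11.75 dBu.

-11.75 dBu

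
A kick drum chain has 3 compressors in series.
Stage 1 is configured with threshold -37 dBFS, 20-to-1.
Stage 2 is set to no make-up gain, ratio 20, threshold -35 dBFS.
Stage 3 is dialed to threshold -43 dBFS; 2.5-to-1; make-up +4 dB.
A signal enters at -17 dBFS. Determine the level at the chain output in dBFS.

Stage 1: overshoot 20 dB → 20/20 = 1 dB → -36 dBFS.
Stage 2: -36 dBFS ≤ -35 dBFS, so stage 2 doesn't engage; output -36 dBFS.
Stage 3: -36 dBFS is 7 dB over -43 dBFS; at 2.5:1 that becomes 2.8 dB over, giving -40.2 dBFS; +4 dB make-up → -36.2 dBFS.

-36.2 dBFS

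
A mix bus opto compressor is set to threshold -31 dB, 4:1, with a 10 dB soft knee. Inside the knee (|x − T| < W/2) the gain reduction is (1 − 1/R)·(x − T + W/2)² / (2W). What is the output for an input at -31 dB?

x − T + W/2 = -31 − (-31) + 5 = 5.
GR = (1 − 1/4) × 5² / 20 = 0.75 × 25 / 20 = 0.9375 dB.
Output = -31 − 0.9375 = -31.9375 dB.

-31.9375 dB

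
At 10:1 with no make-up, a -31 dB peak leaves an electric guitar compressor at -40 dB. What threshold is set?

Input is 10 dB above T (since output overshoot × R = input overshoot: (-40 − T)·10 = -31 − T gives T = -41 dB).
Check: -41 + (-31 − (-41))/10 = -41 + 1 = -40 dB. ✓

-41 dB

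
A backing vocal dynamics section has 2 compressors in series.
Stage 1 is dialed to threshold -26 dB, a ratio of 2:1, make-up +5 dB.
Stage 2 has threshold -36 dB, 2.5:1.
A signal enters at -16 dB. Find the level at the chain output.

-28 dB

Stage 1: -16 dB is 10 dB over -26 dB; at 2:1 that becomes 5 dB over, giving -21 dB; +5 dB make-up → -16 dB.
Stage 2: 20 dB above -36 dB, reduced 2.5:1 to 8 dB above → -28 dB.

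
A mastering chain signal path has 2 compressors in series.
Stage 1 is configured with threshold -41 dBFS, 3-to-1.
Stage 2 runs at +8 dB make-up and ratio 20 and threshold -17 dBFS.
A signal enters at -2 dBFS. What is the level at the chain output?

Stage 1: overshoot 39 dB → 39/3 = 13 dB → -28 dBFS.
Stage 2: -28 dBFS is at or below the -17 dBFS threshold — no compression; make-up brings it to -20 dBFS.

-20 dBFS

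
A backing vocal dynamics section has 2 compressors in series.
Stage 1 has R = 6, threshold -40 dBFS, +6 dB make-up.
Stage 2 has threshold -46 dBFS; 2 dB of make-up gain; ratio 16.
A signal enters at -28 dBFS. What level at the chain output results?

Stage 1: 12 dB above -40 dBFS, reduced 6:1 to 2 dB above → -38 dBFS; +6 dB make-up → -32 dBFS.
Stage 2: -32 dBFS is 14 dB over -46 dBFS; at 16:1 that becomes 0.875 dB over, giving -45.125 dBFS; +2 dB make-up → -43.125 dBFS.

-43.125 dBFS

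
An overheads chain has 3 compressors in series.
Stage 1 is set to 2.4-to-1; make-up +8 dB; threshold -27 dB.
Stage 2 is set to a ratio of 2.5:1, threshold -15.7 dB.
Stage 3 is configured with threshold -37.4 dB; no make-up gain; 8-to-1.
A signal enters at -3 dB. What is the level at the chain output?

-34.3525 dB

Stage 1: 24 dB above -27 dB, reduced 2.4:1 to 10 dB above → -17 dB; +8 dB make-up → -9 dB.
Stage 2: -9 dB is 6.7 dB over -15.7 dB; at 2.5:1 that becomes 2.68 dB over, giving -13.02 dB.
Stage 3: 24.38 dB above -37.4 dB, reduced 8:1 to 3.0475 dB above → -34.3525 dB.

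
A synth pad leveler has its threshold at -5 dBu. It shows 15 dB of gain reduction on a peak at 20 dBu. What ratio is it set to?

2.5:1

Input overshoot = 20 − (-5) = 25 dB.
Output overshoot = 25 − 15 = 10 dB.
Ratio = input overshoot / output overshoot = 25 / 10 = 2.5.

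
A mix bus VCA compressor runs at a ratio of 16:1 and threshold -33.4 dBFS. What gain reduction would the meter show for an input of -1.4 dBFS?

The signal is 32 dB above threshold.
After 16:1 compression the overshoot becomes 32/16 = 2 dB.
Gain reduction = 32 − 2 = 30 dB.

30 dB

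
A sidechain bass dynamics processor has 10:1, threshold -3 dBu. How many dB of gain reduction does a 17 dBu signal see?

Overshoot = 17 − (-3) = 20 dB.
At 10:1, output sits 20/10 = 2 dB above threshold.
Gain reduction = 20 − 2 = 18 dB.

18 dB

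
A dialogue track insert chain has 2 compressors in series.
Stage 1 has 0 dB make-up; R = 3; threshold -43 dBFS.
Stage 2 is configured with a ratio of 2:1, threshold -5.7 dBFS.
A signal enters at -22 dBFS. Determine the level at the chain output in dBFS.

Stage 1: -22 dBFS is 21 dB over -43 dBFS; at 3:1 that becomes 7 dB over, giving -36 dBFS.
Stage 2: -36 dBFS ≤ -5.7 dBFS, so stage 2 doesn't engage; output -36 dBFS.

-36 dBFS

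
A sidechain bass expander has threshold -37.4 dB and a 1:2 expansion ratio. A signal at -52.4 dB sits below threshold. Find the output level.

Below threshold, a 1:2 expander applies gain = (2−1)×(T − x) of attenuation.
(2−1) × 15 = 15 dB, so output = -52.4 − 15 = -67.4 dB.

-67.4 dB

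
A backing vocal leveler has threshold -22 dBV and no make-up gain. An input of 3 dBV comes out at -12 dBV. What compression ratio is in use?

2.5:1

Input overshoot = 3 − (-22) = 25 dB; output overshoot = -12 − (-22) = 10 dB.
Ratio = 25 / 10 = 2.5.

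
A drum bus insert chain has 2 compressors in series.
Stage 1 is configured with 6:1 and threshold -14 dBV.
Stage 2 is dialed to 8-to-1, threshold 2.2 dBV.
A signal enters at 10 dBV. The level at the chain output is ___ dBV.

Stage 1: 10 dBV is 24 dB over -14 dBV; at 6:1 that becomes 4 dB over, giving -10 dBV.
Stage 2: -10 dBV ≤ 2.2 dBV, so stage 2 doesn't engage; output -10 dBV.

-10 dBV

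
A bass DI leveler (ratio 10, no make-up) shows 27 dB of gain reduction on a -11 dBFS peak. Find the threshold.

Input is 30 dB above T (since output overshoot × R = input overshoot: (-38 − T)·10 = -11 − T gives T = -41 dBFS).
Check: -41 + (-11 − (-41))/10 = -41 + 3 = -38 dBFS. ✓

-41 dBFS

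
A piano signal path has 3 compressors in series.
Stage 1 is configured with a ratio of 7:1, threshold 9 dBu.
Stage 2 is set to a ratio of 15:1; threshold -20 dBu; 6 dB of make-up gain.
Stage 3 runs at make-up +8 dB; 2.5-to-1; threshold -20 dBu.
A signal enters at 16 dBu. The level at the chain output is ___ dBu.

-8.8 dBu

Stage 1: overshoot 7 dB → 7/7 = 1 dB → 10 dBu.
Stage 2: overshoot 30 dB → 30/15 = 2 dB → -18 dBu; +6 dB make-up → -12 dBu.
Stage 3: -12 dBu is 8 dB over -20 dBu; at 2.5:1 that becomes 3.2 dB over, giving -16.8 dBu; +8 dB make-up → -8.8 dBu.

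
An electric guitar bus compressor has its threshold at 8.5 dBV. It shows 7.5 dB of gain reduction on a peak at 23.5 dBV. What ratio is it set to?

2:1

Input overshoot = 23.5 − 8.5 = 15 dB.
Output overshoot = 15 − 7.5 = 7.5 dB.
Ratio = input overshoot / output overshoot = 15 / 7.5 = 2.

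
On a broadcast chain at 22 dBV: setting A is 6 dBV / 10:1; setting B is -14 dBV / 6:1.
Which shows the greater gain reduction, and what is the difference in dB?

A: overshoot 16 dB → output overshoot 1.6 dB → GR 14.4 dB.
B: overshoot 36 dB → output overshoot 6 dB → GR 30 dB.
B reduces 15.6 dB more.

B, by 15.6 dB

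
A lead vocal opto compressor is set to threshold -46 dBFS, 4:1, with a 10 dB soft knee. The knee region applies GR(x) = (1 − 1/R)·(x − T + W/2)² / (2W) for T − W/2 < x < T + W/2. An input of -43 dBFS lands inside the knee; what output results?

-45.4 dBFS

x − T + W/2 = -43 − (-46) + 5 = 8.
GR = (1 − 1/4) × 8² / 20 = 0.75 × 64 / 20 = 2.4 dB.
Output = -43 − 2.4 = -45.4 dBFS.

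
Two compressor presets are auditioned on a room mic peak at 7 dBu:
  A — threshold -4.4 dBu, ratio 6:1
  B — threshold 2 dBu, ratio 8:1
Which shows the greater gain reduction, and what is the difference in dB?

A, by 5.125 dB

A: 11.4 dB over, compressed to 1.9 dB over, so 9.5 dB of GR.
B: 5 dB over, compressed to 0.625 dB over, so 4.375 dB of GR.
Difference: 5.125 dB in favour of A.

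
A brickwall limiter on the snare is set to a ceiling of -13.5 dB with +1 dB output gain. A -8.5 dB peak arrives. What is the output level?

-12.5 dB

At ∞:1, everything above -13.5 dB is held at the ceiling.
Output gain then adds 1 dB: -13.5 + 1 = -12.5 dB.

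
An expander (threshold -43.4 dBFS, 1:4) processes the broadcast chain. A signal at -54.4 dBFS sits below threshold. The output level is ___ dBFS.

-87.4 dBFS

The input is 11 dB below the -43.4 dBFS threshold.
A 1:4 expander multiplies undershoot by 4: 11 × 4 = 44 dB below threshold.
Output = -43.4 − 44 = -87.4 dBFS.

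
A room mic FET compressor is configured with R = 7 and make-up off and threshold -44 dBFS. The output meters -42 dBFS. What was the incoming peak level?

-30 dBFS

Post-compression overshoot = -42 − (-44) = 2 dB.
Undo the ratio: input overshoot = 2 × 7 = 14 dB, giving input = -30 dBFS.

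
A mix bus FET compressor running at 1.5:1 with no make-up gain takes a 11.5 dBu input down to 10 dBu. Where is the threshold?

Let T be the threshold. Output overshoot = (input overshoot)/R, so 10 − T = (11.5 − T)/1.5.
1.5·(10 − T) = 11.5 − T → 0.5·T = 15 − 11.5 = 3.5.
T = 3.5/0.5 = 7 dBu.

7 dBu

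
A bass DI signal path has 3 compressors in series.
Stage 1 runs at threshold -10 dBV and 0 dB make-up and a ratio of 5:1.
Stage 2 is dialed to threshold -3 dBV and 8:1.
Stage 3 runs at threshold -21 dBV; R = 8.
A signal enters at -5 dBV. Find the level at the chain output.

-19.5 dBV

Stage 1: 5 dB above -10 dBV, reduced 5:1 to 1 dB above → -9 dBV.
Stage 2: below threshold (-9 ≤ -3); passes unchanged; output -9 dBV.
Stage 3: -9 dBV is 12 dB over -21 dBV; at 8:1 that becomes 1.5 dB over, giving -19.5 dBV.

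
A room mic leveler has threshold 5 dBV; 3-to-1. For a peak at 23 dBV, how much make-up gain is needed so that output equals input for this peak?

12 dB

Without make-up, output = threshold + overshoot/3 = 5 + 6 = 11 dBV.
Gap to target: 12 dB.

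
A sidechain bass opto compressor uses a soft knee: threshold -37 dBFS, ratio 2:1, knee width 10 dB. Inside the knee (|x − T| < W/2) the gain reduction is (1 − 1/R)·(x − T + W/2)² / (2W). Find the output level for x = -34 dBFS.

x − T + W/2 = -34 − (-37) + 5 = 8.
GR = (1 − 1/2) × 8² / 20 = 0.5 × 64 / 20 = 1.6 dB.
Output = -34 − 1.6 = -35.6 dBFS.

-35.6 dBFS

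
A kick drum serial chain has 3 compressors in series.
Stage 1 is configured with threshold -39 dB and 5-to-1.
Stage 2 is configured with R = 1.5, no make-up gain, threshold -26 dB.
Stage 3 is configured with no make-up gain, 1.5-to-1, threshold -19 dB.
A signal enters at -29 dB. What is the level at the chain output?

Stage 1: -29 dB is 10 dB over -39 dB; at 5:1 that becomes 2 dB over, giving -37 dB.
Stage 2: below threshold (-37 ≤ -26); passes unchanged; output -37 dB.
Stage 3: -37 dB ≤ -19 dB, so stage 3 doesn't engage; output -37 dB.

-37 dB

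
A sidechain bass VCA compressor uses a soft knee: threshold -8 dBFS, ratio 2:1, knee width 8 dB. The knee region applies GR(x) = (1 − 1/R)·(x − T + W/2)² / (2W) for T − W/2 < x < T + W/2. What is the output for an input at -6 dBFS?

x − T + W/2 = -6 − (-8) + 4 = 6.
GR = (1 − 1/2) × 6² / 16 = 0.5 × 36 / 16 = 1.125 dB.
Output = -6 − 1.125 = -7.125 dBFS.

-7.125 dBFS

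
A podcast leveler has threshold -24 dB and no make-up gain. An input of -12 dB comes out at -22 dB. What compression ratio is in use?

Input overshoot = -12 − (-24) = 12 dB; output overshoot = -22 − (-24) = 2 dB.
Ratio = 12 / 2 = 6.

6:1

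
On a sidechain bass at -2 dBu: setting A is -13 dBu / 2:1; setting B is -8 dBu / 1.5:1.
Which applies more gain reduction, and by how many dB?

A: 11 dB over, compressed to 5.5 dB over, so 5.5 dB of GR.
B: 6 dB over, compressed to 4 dB over, so 2 dB of GR.
A applies 3.5 dB more gain reduction.

A, by 3.5 dB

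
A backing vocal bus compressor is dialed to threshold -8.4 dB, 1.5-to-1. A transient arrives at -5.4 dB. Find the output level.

The input is 3 dB above the -8.4 dB threshold.
1.5:1 compression reduces that to 3/1.5 = 2 dB over.
Output = -8.4 + 2 = -6.4 dB.

-6.4 dB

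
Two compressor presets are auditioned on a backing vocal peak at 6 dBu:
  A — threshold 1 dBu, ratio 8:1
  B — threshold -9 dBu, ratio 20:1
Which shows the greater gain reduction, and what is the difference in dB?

B, by 9.875 dB

A: GR = 5 − 5/8 = 4.375 dB.
B: GR = 15 − 15/20 = 14.25 dB.
B reduces 9.875 dB more.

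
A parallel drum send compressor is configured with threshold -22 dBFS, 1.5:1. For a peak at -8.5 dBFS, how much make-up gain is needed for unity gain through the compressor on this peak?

Overshoot 13.5 dB → 13.5/1.5 = 9 dB after compression, so the compressed level is -22 + 9 = -13 dBFS.
Make-up = target − compressed = -8.5 − (-13) = 4.5 dB.

4.5 dB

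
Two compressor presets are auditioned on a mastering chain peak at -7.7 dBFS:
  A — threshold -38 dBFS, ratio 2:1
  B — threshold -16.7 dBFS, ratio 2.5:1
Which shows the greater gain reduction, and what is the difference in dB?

A: GR = 30.3 − 30.3/2 = 15.15 dB.
B: GR = 9 − 9/2.5 = 5.4 dB.
Difference: 9.75 dB in favour of A.

A, by 9.75 dB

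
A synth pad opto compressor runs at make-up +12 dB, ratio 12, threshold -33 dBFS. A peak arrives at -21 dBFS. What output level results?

The input is 12 dB above the -33 dBFS threshold.
The 12 dB excess becomes 1 dB after 12:1 reduction.
So the level is -33 + 1 = -32 dBFS; make-up adds 12 dB, giving -20 dBFS.

-20 dBFS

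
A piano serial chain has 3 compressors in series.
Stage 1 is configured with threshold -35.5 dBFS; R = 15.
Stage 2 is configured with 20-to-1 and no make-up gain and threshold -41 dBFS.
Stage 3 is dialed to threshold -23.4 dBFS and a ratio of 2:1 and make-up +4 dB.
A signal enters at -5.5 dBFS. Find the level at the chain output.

Stage 1: 30 dB above -35.5 dBFS, reduced 15:1 to 2 dB above → -33.5 dBFS.
Stage 2: -33.5 dBFS is 7.5 dB over -41 dBFS; at 20:1 that becomes 0.375 dB over, giving -40.625 dBFS.
Stage 3: -40.625 dBFS is at or below the -23.4 dBFS threshold — no compression; make-up brings it to -36.625 dBFS.

-36.625 dBFS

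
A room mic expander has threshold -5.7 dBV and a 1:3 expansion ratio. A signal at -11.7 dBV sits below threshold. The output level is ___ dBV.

The input is 6 dB below the -5.7 dBV threshold.
A 1:3 expander multiplies undershoot by 3: 6 × 3 = 18 dB below threshold.
Output = -5.7 − 18 = -23.7 dBV.

-23.7 dBV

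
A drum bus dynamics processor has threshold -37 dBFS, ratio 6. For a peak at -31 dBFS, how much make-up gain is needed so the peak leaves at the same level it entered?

The peak compresses to -37 + 6/6 = -36 dBFS.
To reach -31 dBFS requires -31 − (-36) = 5 dB of make-up.

5 dB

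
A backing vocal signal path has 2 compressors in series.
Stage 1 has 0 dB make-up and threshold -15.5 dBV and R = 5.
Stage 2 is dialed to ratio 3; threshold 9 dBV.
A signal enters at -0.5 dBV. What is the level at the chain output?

Stage 1: 15 dB above -15.5 dBV, reduced 5:1 to 3 dB above → -12.5 dBV.
Stage 2: below threshold (-12.5 ≤ 9); passes unchanged; output -12.5 dBV.

-12.5 dBV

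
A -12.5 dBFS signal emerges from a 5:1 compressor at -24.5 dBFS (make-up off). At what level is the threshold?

-27.5 dBFS

Let T be the threshold. Output overshoot = (input overshoot)/R, so -24.5 − T = (-12.5 − T)/5.
5·(-24.5 − T) = -12.5 − T → 4·T = -122.5 − (-12.5) = -110.
T = -110/4 = -27.5 dBFS.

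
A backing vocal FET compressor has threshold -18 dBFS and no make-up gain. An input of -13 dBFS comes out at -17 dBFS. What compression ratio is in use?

5:1

Input overshoot = -13 − (-18) = 5 dB; output overshoot = -17 − (-18) = 1 dB.
Ratio = 5 / 1 = 5.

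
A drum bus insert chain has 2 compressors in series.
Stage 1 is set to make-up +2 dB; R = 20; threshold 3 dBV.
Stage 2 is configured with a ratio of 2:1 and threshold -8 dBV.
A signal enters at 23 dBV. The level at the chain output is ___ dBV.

Stage 1: overshoot 20 dB → 20/20 = 1 dB → 4 dBV; +2 dB make-up → 6 dBV.
Stage 2: 6 dBV is 14 dB over -8 dBV; at 2:1 that becomes 7 dB over, giving -1 dBV.

-1 dBV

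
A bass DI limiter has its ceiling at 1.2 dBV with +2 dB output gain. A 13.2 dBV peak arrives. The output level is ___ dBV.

A brickwall limiter is an ∞:1 compressor: any input above the ceiling is clamped to 1.2 dBV.
Output gain then adds 2 dB: 1.2 + 2 = 3.2 dBV.

3.2 dBV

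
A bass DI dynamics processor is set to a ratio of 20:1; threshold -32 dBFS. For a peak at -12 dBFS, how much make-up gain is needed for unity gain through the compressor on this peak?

The peak compresses to -32 + 20/20 = -31 dBFS.
To reach -12 dBFS requires -12 − (-31) = 19 dB of make-up.

19 dB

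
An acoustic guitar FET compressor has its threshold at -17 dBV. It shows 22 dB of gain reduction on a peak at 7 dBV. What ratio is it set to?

12:1

Input overshoot = 7 − (-17) = 24 dB.
Output overshoot = 24 − 22 = 2 dB.
Ratio = input overshoot / output overshoot = 24 / 2 = 12.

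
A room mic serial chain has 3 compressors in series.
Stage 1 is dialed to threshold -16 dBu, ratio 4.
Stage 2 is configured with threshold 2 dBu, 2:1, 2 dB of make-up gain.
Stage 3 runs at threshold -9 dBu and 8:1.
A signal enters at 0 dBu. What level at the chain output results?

Stage 1: overshoot 16 dB → 16/4 = 4 dB → -12 dBu.
Stage 2: below threshold (-12 ≤ 2); passes unchanged; make-up brings it to -10 dBu.
Stage 3: -10 dBu ≤ -9 dBu, so stage 3 doesn't engage; output -10 dBu.

-10 dBu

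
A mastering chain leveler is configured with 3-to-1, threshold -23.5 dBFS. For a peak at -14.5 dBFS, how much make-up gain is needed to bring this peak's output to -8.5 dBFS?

Overshoot 9 dB → 9/3 = 3 dB after compression, so the compressed level is -23.5 + 3 = -20.5 dBFS.
Make-up = target − compressed = -8.5 − (-20.5) = 12 dB.

12 dB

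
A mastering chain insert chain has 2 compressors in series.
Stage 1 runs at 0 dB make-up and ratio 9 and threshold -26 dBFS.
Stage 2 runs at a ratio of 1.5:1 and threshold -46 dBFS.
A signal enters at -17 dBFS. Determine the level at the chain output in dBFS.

-32 dBFS

Stage 1: 9 dB above -26 dBFS, reduced 9:1 to 1 dB above → -25 dBFS.
Stage 2: overshoot 21 dB → 21/1.5 = 14 dB → -32 dBFS.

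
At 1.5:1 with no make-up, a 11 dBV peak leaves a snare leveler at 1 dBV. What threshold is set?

-19 dBV

Input is 30 dB above T (since output overshoot × R = input overshoot: (1 − T)·1.5 = 11 − T gives T = -19 dBV).
Check: -19 + (11 − (-19))/1.5 = -19 + 20 = 1 dBV. ✓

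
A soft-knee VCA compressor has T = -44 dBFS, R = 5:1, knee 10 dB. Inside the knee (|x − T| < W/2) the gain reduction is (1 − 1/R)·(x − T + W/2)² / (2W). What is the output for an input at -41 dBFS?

-43.56 dBFS

x − T + W/2 = -41 − (-44) + 5 = 8.
GR = (1 − 1/5) × 8² / 20 = 0.8 × 64 / 20 = 2.56 dB.
Output = -41 − 2.56 = -43.56 dBFS.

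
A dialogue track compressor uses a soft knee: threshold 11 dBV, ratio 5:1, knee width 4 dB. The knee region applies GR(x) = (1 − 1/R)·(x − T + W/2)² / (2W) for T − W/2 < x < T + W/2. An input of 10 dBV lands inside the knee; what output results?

x − T + W/2 = 10 − 11 + 2 = 1.
GR = (1 − 1/5) × 1² / 8 = 0.8 × 1 / 8 = 0.1 dB.
Output = 10 − 0.1 = 9.9 dBV.

9.9 dBV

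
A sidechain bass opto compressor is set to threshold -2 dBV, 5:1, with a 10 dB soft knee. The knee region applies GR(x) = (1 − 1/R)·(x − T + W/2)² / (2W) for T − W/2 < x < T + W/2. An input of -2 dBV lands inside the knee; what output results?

x − T + W/2 = -2 − (-2) + 5 = 5.
GR = (1 − 1/5) × 5² / 20 = 0.8 × 25 / 20 = 1 dB.
Output = -2 − 1 = -3 dBV.

-3 dBV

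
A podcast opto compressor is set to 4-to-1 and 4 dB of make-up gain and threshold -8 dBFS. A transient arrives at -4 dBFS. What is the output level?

-4 dBFS sits 4 dB over threshold.
4:1 compression reduces that to 4/4 = 1 dB over.
That puts the output at -7 dBFS; make-up adds 4 dB, giving -3 dBFS.

-3 dBFS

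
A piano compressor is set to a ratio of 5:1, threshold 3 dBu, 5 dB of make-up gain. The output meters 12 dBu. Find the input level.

Before make-up, the level was 12 − 5 = 7 dBu.
The compressed level sits 7 − 3 = 4 dB over threshold.
Undo the ratio: input overshoot = 4 × 5 = 20 dB, giving input = 23 dBu.

23 dBu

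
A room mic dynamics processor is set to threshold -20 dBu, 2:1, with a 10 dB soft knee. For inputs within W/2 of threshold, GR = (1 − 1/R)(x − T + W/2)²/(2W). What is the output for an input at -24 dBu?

x − T + W/2 = -24 − (-20) + 5 = 1.
GR = (1 − 1/2) × 1² / 20 = 0.5 × 1 / 20 = 0.025 dB.
Output = -24 − 0.025 = -24.025 dBu.

-24.025 dBu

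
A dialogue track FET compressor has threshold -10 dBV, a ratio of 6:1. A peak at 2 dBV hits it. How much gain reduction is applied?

The signal is 12 dB above threshold.
At 6:1, output sits 12/6 = 2 dB above threshold.
Gain reduction = 12 − 2 = 10 dB.

10 dB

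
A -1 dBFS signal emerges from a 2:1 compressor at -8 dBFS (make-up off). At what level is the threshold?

-15 dBFS

Gain reduction = -1 − (-8) = 7 dB; output overshoot = GR / (R − 1) = 7 / 1 = 7 dB.
Threshold = output − output overshoot = -8 − 7 = -15 dBFS.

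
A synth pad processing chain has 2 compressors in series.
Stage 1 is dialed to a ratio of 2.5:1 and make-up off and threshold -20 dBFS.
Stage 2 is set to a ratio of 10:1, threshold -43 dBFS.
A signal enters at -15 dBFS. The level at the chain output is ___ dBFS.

-40.5 dBFS

Stage 1: 5 dB above -20 dBFS, reduced 2.5:1 to 2 dB above → -18 dBFS.
Stage 2: 25 dB above -43 dBFS, reduced 10:1 to 2.5 dB above → -40.5 dBFS.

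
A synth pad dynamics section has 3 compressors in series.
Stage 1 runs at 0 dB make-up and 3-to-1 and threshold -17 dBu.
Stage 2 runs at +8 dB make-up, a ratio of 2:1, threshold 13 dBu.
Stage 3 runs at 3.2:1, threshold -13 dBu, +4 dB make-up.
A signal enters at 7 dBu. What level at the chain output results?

Stage 1: 24 dB above -17 dBu, reduced 3:1 to 8 dB above → -9 dBu.
Stage 2: -9 dBu is at or below the 13 dBu threshold — no compression; make-up brings it to -1 dBu.
Stage 3: -1 dBu is 12 dB over -13 dBu; at 3.2:1 that becomes 3.75 dB over, giving -9.25 dBu; +4 dB make-up → -5.25 dBu.

-5.25 dBu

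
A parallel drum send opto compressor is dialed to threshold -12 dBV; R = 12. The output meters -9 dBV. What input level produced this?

The compressed level sits -9 − (-12) = 3 dB over threshold.
Undo the ratio: input overshoot = 3 × 12 = 36 dB, giving input = 24 dBV.

24 dBV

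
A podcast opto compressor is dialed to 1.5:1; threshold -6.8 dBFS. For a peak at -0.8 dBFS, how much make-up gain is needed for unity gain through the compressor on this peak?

Overshoot 6 dB → 6/1.5 = 4 dB after compression, so the compressed level is -6.8 + 4 = -2.8 dBFS.
Make-up = target − compressed = -0.8 − (-2.8) = 2 dB.

2 dB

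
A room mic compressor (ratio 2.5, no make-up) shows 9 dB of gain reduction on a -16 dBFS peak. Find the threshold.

-31 dBFS

Input is 15 dB above T (since output overshoot × R = input overshoot: (-25 − T)·2.5 = -16 − T gives T = -31 dBFS).
Check: -31 + (-16 − (-31))/2.5 = -31 + 6 = -25 dBFS. ✓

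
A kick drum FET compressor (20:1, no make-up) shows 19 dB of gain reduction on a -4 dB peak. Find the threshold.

-24 dB

Gain reduction = -4 − (-23) = 19 dB; output overshoot = GR / (R − 1) = 19 / 19 = 1 dB.
Threshold = output − output overshoot = -23 − 1 = -24 dB.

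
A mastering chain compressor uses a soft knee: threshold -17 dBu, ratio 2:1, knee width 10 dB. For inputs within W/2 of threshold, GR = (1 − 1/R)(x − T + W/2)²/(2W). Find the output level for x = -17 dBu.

x − T + W/2 = -17 − (-17) + 5 = 5.
GR = (1 − 1/2) × 5² / 20 = 0.5 × 25 / 20 = 0.625 dB.
Output = -17 − 0.625 = -17.625 dBu.

-17.625 dBu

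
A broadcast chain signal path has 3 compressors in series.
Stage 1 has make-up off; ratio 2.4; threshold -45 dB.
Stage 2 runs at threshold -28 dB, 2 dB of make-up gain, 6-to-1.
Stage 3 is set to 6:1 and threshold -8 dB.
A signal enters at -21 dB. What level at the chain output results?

-33 dB

Stage 1: overshoot 24 dB → 24/2.4 = 10 dB → -35 dB.
Stage 2: below threshold (-35 ≤ -28); passes unchanged; make-up brings it to -33 dB.
Stage 3: -33 dB is at or below the -8 dB threshold — no compression; output -33 dB.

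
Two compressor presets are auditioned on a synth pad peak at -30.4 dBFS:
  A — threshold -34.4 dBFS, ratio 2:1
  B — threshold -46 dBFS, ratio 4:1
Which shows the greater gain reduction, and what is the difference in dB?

B, by 9.7 dB

A: GR = 4 − 4/2 = 2 dB.
B: GR = 15.6 − 15.6/4 = 11.7 dB.
Difference: 9.7 dB in favour of B.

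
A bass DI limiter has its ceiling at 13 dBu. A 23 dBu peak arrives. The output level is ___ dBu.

A brickwall limiter is an ∞:1 compressor: any input above the ceiling is clamped to 13 dBu.

13 dBu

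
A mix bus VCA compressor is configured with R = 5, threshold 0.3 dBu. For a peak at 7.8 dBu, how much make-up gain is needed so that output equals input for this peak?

6 dB

Overshoot 7.5 dB → 7.5/5 = 1.5 dB after compression, so the compressed level is 0.3 + 1.5 = 1.8 dBu.
Make-up = target − compressed = 7.8 − 1.8 = 6 dB.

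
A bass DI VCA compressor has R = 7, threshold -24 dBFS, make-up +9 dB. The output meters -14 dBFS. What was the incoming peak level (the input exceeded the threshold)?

-17 dBFS

Stripping the +9 dB make-up gives -23 dBFS at the gain stage.
Post-compression overshoot = -23 − (-24) = 1 dB.
Before 7:1 compression the overshoot was 1 × 7 = 7 dB, so input = -24 + 7 = -17 dBFS.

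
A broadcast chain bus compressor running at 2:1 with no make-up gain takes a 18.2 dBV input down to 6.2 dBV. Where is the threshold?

-5.8 dBV

Let T be the threshold. Output overshoot = (input overshoot)/R, so 6.2 − T = (18.2 − T)/2.
2·(6.2 − T) = 18.2 − T → 1·T = 12.4 − 18.2 = -5.8.
T = -5.8/1 = -5.8 dBV.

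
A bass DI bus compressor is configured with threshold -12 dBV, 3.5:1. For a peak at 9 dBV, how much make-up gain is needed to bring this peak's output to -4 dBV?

2 dB

Overshoot 21 dB → 21/3.5 = 6 dB after compression, so the compressed level is -12 + 6 = -6 dBV.
Make-up = target − compressed = -4 − (-6) = 2 dB.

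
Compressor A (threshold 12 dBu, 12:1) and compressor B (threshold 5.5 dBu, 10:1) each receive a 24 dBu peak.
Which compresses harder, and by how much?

B, by 5.65 dB

A: 12 dB over, compressed to 1 dB over, so 11 dB of GR.
B: 18.5 dB over, compressed to 1.85 dB over, so 16.65 dB of GR.
B applies 5.65 dB more gain reduction.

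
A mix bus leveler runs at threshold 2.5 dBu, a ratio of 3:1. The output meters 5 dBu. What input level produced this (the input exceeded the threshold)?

Post-compression overshoot = 5 − 2.5 = 2.5 dB.
Undo the ratio: input overshoot = 2.5 × 3 = 7.5 dB, giving input = 10 dBu.

10 dBu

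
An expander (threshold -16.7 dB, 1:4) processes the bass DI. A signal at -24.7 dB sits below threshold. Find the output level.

The input is 8 dB below the -16.7 dB threshold.
A 1:4 expander multiplies undershoot by 4: 8 × 4 = 32 dB below threshold.
Output = -16.7 − 32 = -48.7 dB.

-48.7 dB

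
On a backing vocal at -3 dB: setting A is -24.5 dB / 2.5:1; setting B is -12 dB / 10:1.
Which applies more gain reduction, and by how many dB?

A: 21.5 dB over, compressed to 8.6 dB over, so 12.9 dB of GR.
B: 9 dB over, compressed to 0.9 dB over, so 8.1 dB of GR.
A reduces 4.8 dB more.

A, by 4.8 dB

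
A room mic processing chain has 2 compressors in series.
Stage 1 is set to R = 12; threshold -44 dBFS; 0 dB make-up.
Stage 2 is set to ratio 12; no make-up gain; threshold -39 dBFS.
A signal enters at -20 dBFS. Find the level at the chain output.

-42 dBFS

Stage 1: -20 dBFS is 24 dB over -44 dBFS; at 12:1 that becomes 2 dB over, giving -42 dBFS.
Stage 2: -42 dBFS ≤ -39 dBFS, so stage 2 doesn't engage; output -42 dBFS.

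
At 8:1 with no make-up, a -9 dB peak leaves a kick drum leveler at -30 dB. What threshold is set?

Input is 24 dB above T (since output overshoot × R = input overshoot: (-30 − T)·8 = -9 − T gives T = -33 dB).
Check: -33 + (-9 − (-33))/8 = -33 + 3 = -30 dB. ✓

-33 dB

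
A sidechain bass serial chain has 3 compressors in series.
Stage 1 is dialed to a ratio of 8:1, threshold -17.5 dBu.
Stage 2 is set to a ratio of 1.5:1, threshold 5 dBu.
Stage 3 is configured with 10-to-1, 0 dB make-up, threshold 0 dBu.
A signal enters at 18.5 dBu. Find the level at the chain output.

-13 dBu

Stage 1: overshoot 36 dB → 36/8 = 4.5 dB → -13 dBu.
Stage 2: below threshold (-13 ≤ 5); passes unchanged; output -13 dBu.
Stage 3: -13 dBu ≤ 0 dBu, so stage 3 doesn't engage; output -13 dBu.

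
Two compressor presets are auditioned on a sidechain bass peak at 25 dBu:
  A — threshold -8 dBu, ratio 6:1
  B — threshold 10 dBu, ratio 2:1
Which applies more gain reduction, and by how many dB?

A, by 20 dB

A: GR = 33 − 33/6 = 27.5 dB.
B: GR = 15 − 15/2 = 7.5 dB.
A reduces 20 dB more.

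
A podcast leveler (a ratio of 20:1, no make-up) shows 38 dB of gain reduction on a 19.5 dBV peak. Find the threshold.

Let T be the threshold. Output overshoot = (input overshoot)/R, so -18.5 − T = (19.5 − T)/20.
20·(-18.5 − T) = 19.5 − T → 19·T = -370 − 19.5 = -389.5.
T = -389.5/19 = -20.5 dBV.

-20.5 dBV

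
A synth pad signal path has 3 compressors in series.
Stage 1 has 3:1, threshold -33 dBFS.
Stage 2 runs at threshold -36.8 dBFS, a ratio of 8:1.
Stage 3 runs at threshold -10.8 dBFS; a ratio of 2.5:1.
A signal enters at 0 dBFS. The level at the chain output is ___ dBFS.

Stage 1: 33 dB above -33 dBFS, reduced 3:1 to 11 dB above → -22 dBFS.
Stage 2: 14.8 dB above -36.8 dBFS, reduced 8:1 to 1.85 dB above → -34.95 dBFS.
Stage 3: below threshold (-34.95 ≤ -10.8); passes unchanged; output -34.95 dBFS.

-34.95 dBFS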